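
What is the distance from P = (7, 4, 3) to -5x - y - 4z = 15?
d = |(-5)(7) + (-1)(4) + (-4)(3) - (15)| / √((-5)² + (-1)² + (-4)²) = 66/√42 = 10.18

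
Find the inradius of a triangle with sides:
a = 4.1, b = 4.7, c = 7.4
s = (a+b+c)/2 = (4.1+4.7+7.4)/2 = 8.1
Area = √(s(s-a)(s-b)(s-c)) = √(8.1·4·3.4·0.7) = 8.78134
r = Area/s = 8.78134/8.1 = 1.084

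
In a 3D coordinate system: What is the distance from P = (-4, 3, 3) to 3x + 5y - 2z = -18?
d = |3(-4) + 5(3) + (-2)(3) - (-18)| / √(3² + 5² + (-2)²) = 15/√38 = 2.433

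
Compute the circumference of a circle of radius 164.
Circumference = 2 * pi * r
Circumference = 2 * pi * 164
Circumference = 1030.44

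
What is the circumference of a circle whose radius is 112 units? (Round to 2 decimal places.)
Circumference = 2 * pi * r
Circumference = 2 * pi * 112
Circumference = 703.72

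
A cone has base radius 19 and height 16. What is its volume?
Volume = (1/3) * pi * r² * h
Volume = (1/3) * pi * 19² * 16
Volume = (1/3) * pi * 361 * 16
Volume = (1/3) * pi * 5776
Volume = 6048.61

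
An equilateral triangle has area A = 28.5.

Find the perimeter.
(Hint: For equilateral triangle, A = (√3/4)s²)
A = (√3/4)s²  →  s² = 4A/√3 = 4·28.5/√3 = 65.8179
s = 8.11283
Perimeter = 3s = 24.34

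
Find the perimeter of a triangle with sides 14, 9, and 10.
Perimeter = sum of all sides
Perimeter = 14 + 9 + 10
Perimeter = 33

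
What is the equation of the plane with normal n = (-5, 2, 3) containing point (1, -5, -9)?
d = n·P = (-5)(1) + (2)(-5) + (3)(-9) = -42
Plane: -5x + 2y + 3z = -42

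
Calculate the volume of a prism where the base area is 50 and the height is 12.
Volume = base area * height
Volume = 50 * 12
Volume = 600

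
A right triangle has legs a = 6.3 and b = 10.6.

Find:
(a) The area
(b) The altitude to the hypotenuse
(a) Area = ½ab = ½·6.3·10.6 = 33.39
(b) Hypotenuse c = √(6.3² + 10.6²) = √152.05 = 12.3309
    Area = ½·c·h_c  →  h_c = 2·Area/c = 2·33.39/12.3309 = 5.416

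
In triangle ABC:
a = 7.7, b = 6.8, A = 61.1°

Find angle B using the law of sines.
sin(B)/b = sin(A)/a
sin(B) = b·sin(A)/a = 6.8·sin(61.1°)/7.7 = 0.773138
B = arcsin(0.773138) = 50.64°  (b ≤ a, so B ≤ A and the acute solution is unique)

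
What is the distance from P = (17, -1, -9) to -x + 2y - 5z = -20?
d = |(-1)(17) + 2(-1) + (-5)(-9) - (-20)| / √((-1)² + 2² + (-5)²) = 46/√30 = 8.398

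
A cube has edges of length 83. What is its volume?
Volume = s³
Volume = 83³
Volume = 571787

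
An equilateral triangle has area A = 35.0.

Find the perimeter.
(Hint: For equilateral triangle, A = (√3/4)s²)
A = (√3/4)s²  →  s² = 4A/√3 = 4·35.0/√3 = 80.829
s = 8.9905
Perimeter = 3s = 26.97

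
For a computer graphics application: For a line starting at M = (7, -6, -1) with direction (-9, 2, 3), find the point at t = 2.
P(2) = (7 + (-9)(2), -6 + 2(2), -1 + 3(2)) = (-11, -2, 5)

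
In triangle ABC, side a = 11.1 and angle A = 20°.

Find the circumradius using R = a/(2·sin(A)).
R = a/(2·sin(A)) = 11.1/(2·sin(20°))
R = 11.1/(2·0.342020) = 11.1/0.684040 = 16.23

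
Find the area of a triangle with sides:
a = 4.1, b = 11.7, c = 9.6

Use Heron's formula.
s = (a+b+c)/2 = (4.1+11.7+9.6)/2 = 12.7
A = √(s(s-a)(s-b)(s-c)) = √(12.7·8.6·1·3.1)
A = √338.582 = 18.4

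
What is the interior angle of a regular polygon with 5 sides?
Interior angle of a regular n-gon = (n-2)*180/n
Interior angle = (5-2)*180/5
Interior angle = 3*180/5
Interior angle = 540/5
Interior angle = 108 degrees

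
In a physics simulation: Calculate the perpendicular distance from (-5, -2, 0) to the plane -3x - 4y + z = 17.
d = |(-3)(-5) + (-4)(-2) + 1(0) - (17)| / √((-3)² + (-4)² + 1²) = 6/√26 = 1.177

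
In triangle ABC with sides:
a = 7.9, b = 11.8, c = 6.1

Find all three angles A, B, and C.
By the law of cosines:
cos(A) = (b² + c² - a²)/(2bc) = 0.792164  →  A = 37.61°
cos(B) = (a² + c² - b²)/(2ac) = -0.411081  →  B = 114.3°
cos(C) = (a² + b² - c²)/(2ab) = 0.882000  →  C = 28.12°
Check: A + B + C = 180.0° ✓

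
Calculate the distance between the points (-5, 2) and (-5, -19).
Using the distance formula: d = sqrt((x₂-x₁)² + (y₂-y₁)²)
dx = (-5) - (-5) = 0
dy = (-19) - 2 = -21
d = sqrt(0² + (-21)²) = sqrt(0 + 441) = sqrt(441) = 21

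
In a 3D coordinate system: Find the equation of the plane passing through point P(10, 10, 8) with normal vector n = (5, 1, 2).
d = n·P = (5)(10) + (1)(10) + (2)(8) = 76
Plane: 5x + y + 2z = 76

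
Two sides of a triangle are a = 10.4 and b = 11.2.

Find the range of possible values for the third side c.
By the triangle inequality: |a - b| < c < a + b
|10.4 - 11.2| < c < 10.4 + 11.2
0.8 < c < 21.6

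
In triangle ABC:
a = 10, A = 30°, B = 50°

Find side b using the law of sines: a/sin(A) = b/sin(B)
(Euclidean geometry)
b = a·sin(B)/sin(A) = 10·sin(50°)/sin(30°)
b = 10·0.766044/0.500000 = 15.32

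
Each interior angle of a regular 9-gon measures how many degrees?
Interior angle of a regular n-gon = (n-2)*180/n
Interior angle = (9-2)*180/9
Interior angle = 7*180/9
Interior angle = 1260/9
Interior angle = 140 degrees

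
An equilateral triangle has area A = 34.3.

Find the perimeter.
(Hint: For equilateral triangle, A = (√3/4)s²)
A = (√3/4)s²  →  s² = 4A/√3 = 4·34.3/√3 = 79.2125
s = 8.90014
Perimeter = 3s = 26.7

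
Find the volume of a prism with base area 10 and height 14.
Volume = base area * height
Volume = 10 * 14
Volume = 140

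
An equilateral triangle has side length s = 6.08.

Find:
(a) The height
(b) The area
(a) Height h = s·√3/2 = 6.08·√3/2 = 5.265
(b) Area = (√3/4)·s² = (√3/4)·6.08² = (√3/4)·36.9664 = 16.01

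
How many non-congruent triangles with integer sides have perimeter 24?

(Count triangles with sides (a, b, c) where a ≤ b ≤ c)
With a ≤ b ≤ c and a + b + c = 24, the triangle inequality a + b > c gives c < 24/2, so c ≤ 11.
Iterate a from 1 to ⌊p/3⌋ = 8; for each a, b ranges from a to ⌊(p−a)/2⌋ with c = p − a − b, keeping only c ≥ b.
Triples: (2, 11, 11), (3, 10, 11), (4, 9, 11), …
Count = 12 triangles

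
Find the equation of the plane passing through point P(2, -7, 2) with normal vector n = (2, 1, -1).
d = n·P = (2)(2) + (1)(-7) + (-1)(2) = -5
Plane: 2x + y - z = -5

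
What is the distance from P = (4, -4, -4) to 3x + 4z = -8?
d = |3(4) + 0(-4) + 4(-4) - (-8)| / √(3² + 0² + 4²) = 4/√25 = 0.8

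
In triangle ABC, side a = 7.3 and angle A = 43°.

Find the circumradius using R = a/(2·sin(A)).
R = a/(2·sin(A)) = 7.3/(2·sin(43°))
R = 7.3/(2·0.681998) = 7.3/1.363997 = 5.352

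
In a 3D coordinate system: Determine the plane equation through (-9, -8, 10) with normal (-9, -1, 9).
d = n·P = (-9)(-9) + (-1)(-8) + (9)(10) = 179
Plane: -9x - y + 9z = 179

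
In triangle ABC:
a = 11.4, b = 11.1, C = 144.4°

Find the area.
Using A = ½ab·sin(C):
A = ½·11.4·11.1·sin(144.4°) = ½·126.54·0.582123 = 36.83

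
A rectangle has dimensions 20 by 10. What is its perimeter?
Perimeter = 2 * (length + width)
Perimeter = 2 * (20 + 10)
Perimeter = 2 * 30
Perimeter = 60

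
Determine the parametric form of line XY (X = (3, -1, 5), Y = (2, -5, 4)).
Direction vector d = Y - X = (-1, -4, -1)
x = 3 - t, y = -1 - 4t, z = 5 - t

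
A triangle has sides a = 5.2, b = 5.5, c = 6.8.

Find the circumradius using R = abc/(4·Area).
s = (a+b+c)/2 = 8.75
Area = √(s(s-a)(s-b)(s-c)) = √(8.75·3.55·3.25·1.95) = 14.0306
R = abc/(4·Area) = (5.2·5.5·6.8)/(4·14.0306) = 194.48/56.1224 = 3.465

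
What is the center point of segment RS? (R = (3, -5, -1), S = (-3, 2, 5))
Midpoint = ((3-3)/2, (-5+2)/2, (-1+5)/2) = (0, -1.5, 2)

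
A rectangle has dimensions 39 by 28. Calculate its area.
Area = length * width
Area = 39 * 28
Area = 1092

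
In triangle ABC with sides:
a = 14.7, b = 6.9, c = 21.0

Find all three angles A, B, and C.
By the law of cosines:
cos(A) = (b² + c² - a²)/(2bc) = 0.940373  →  A = 19.89°
cos(B) = (a² + c² - b²)/(2ac) = 0.987172  →  B = 9.187°
cos(C) = (a² + b² - c²)/(2ab) = -0.874002  →  C = 150.9°
Check: A + B + C = 180.0° ✓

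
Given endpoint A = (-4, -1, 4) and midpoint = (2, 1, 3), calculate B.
B = (2×2 - (-4), 2×1 - (-1), 2×3 - 4) = (8, 3, 2)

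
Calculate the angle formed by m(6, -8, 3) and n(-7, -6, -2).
m·n = 0, |m|² = 109, |n|² = 89
cos θ = 0/√9701 ≈ 0.0
θ ≈ 90.0°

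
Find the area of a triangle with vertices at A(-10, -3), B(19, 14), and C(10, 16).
Using the coordinate formula: Area = (1/2)|x₁(y₂-y₃) + x₂(y₃-y₁) + x₃(y₁-y₂)|
Area = (1/2)|(-10)(14-16) + 19(16-(-3)) + 10((-3)-14)|
Area = (1/2)|(-10)*(-2) + 19*19 + 10*(-17)|
Area = (1/2)|20 + 361 + (-170)|
Area = (1/2)*211 = 105.50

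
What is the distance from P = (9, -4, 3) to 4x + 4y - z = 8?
d = |4(9) + 4(-4) + (-1)(3) - (8)| / √(4² + 4² + (-1)²) = 9/√33 = 1.567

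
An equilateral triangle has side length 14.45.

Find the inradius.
For an equilateral triangle, r = s/(2√3) where s is the side.
r = 14.45/(2√3) = 14.45/3.464102 = 4.171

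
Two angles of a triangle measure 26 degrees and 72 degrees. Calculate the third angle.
Sum of angles in a triangle = 180 degrees
Third angle = 180 - 26 - 72
Third angle = 82 degrees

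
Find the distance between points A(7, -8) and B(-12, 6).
Using the distance formula: d = sqrt((x₂-x₁)² + (y₂-y₁)²)
dx = (-12) - 7 = -19
dy = 6 - (-8) = 14
d = sqrt((-19)² + 14²) = sqrt(361 + 196) = sqrt(557) = 23.60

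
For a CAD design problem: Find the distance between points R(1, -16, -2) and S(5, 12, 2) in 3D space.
d = √[(4)² + (28)² + (4)²] = √816 = 28.57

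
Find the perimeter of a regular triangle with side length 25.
Perimeter = number of sides * side length
Perimeter = 3 * 25
Perimeter = 75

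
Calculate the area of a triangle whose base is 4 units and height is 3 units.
Area = (1/2) * base * height
Area = (1/2) * 4 * 3
Area = 6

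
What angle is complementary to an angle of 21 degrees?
Complementary angles sum to 90 degrees.
Other angle = 90 - 21
Other angle = 69 degrees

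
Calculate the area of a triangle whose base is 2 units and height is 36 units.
Area = (1/2) * base * height
Area = (1/2) * 2 * 36
Area = 36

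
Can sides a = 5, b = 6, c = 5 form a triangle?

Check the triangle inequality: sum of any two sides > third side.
Yes, triangle inequality satisfied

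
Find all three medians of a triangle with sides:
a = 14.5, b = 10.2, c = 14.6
Using m_x = ½√(2y² + 2z² - x²):
m_a = ½√(2·10.2² + 2·14.6² - 14.5²) = ½√424.15 = 10.3
m_b = ½√(2·14.5² + 2·14.6² - 10.2²) = ½√742.78 = 13.63
m_c = ½√(2·14.5² + 2·10.2² - 14.6²) = ½√415.42 = 10.19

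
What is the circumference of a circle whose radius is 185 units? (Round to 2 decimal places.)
Circumference = 2 * pi * r
Circumference = 2 * pi * 185
Circumference = 1162.39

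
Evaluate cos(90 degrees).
cos(90 degrees) = 0
Decimal approximation: 0.0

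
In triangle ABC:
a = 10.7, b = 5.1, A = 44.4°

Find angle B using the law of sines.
sin(B)/b = sin(A)/a
sin(B) = b·sin(A)/a = 5.1·sin(44.4°)/10.7 = 0.333484
B = arcsin(0.333484) = 19.48°  (b ≤ a, so B ≤ A and the acute solution is unique)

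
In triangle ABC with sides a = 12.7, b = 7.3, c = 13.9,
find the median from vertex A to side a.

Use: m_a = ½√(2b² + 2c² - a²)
m_a = ½√(2·7.3² + 2·13.9² - 12.7²)
m_a = ½√(106.58 + 386.42 - 161.29) = ½√331.71 = 9.106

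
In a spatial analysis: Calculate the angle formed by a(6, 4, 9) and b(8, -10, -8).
a·b = -64, |a|² = 133, |b|² = 228
cos θ = -64/√30324 ≈ -0.3675
θ ≈ 111.6°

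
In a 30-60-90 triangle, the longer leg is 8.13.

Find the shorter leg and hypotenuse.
In a 30-60-90 triangle, sides are in ratio 1 : √3 : 2.
Long leg = short leg·√3  →  short leg = 8.13/√3 = 4.694
Hypotenuse = 2·(short leg) = 2·8.13/√3 = 9.388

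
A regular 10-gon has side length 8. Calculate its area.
For a regular 10-gon with side length s = 8:
Apothem a = s / (2*tan(pi/10)) = 8 / (2*tan(pi/10)) ≈ 12.3107
Perimeter P = 10 * 8 = 80
Area = (1/2) * P * a = (1/2) * 80 * 12.3107 = 492.43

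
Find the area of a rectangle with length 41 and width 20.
Area = length * width
Area = 41 * 20
Area = 820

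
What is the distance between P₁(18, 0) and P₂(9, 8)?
Using the distance formula: d = sqrt((x₂-x₁)² + (y₂-y₁)²)
dx = 9 - 18 = -9
dy = 8 - 0 = 8
d = sqrt((-9)² + 8²) = sqrt(81 + 64) = sqrt(145) = 12.04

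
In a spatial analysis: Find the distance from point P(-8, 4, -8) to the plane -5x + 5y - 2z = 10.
d = |(-5)(-8) + 5(4) + (-2)(-8) - (10)| / √((-5)² + 5² + (-2)²) = 66/√54 = 8.981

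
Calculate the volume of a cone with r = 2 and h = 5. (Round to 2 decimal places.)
Volume = (1/3) * pi * r² * h
Volume = (1/3) * pi * 2² * 5
Volume = (1/3) * pi * 4 * 5
Volume = (1/3) * pi * 20
Volume = 20.94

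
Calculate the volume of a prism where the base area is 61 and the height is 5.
Volume = base area * height
Volume = 61 * 5
Volume = 305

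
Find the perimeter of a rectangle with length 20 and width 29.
Perimeter = 2 * (length + width)
Perimeter = 2 * (20 + 29)
Perimeter = 2 * 49
Perimeter = 98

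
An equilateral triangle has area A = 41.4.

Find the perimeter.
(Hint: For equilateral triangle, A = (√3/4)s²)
A = (√3/4)s²  →  s² = 4A/√3 = 4·41.4/√3 = 95.6092
s = 9.778
Perimeter = 3s = 29.33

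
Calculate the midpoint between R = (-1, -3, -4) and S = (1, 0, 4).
Midpoint = ((-1+1)/2, (-3+0)/2, (-4+4)/2) = (0, -1.5, 0)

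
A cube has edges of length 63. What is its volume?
Volume = s³
Volume = 63³
Volume = 250047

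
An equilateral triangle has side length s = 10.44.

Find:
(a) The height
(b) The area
(a) Height h = s·√3/2 = 10.44·√3/2 = 9.041
(b) Area = (√3/4)·s² = (√3/4)·10.44² = (√3/4)·108.994 = 47.2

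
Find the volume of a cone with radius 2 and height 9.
Volume = (1/3) * pi * r² * h
Volume = (1/3) * pi * 2² * 9
Volume = (1/3) * pi * 4 * 9
Volume = (1/3) * pi * 36
Volume = 37.70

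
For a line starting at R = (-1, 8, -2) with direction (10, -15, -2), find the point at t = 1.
P(1) = (-1 + 10(1), 8 + (-15)(1), -2 + (-2)(1)) = (9, -7, -4)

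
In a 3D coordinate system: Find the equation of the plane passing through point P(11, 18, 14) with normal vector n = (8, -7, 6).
d = n·P = (8)(11) + (-7)(18) + (6)(14) = 46
Plane: 8x - 7y + 6z = 46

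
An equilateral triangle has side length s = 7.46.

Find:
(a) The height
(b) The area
(a) Height h = s·√3/2 = 7.46·√3/2 = 6.461
(b) Area = (√3/4)·s² = (√3/4)·7.46² = (√3/4)·55.6516 = 24.1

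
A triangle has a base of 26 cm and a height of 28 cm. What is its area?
Area = (1/2) * base * height
Area = (1/2) * 26 * 28
Area = 364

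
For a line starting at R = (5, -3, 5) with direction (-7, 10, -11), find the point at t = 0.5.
P(0.5) = (5 + (-7)(0.5), -3 + 10(0.5), 5 + (-11)(0.5)) = (1.5, 2, -0.5)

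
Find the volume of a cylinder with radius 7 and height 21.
Volume = pi * r² * h
Volume = pi * 7² * 21
Volume = pi * 49 * 21
Volume = pi * 1029
Volume = 3232.70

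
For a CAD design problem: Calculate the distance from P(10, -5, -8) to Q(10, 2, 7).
d = √[(0)² + (7)² + (15)²] = √274 = 16.55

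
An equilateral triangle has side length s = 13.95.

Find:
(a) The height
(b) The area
(a) Height h = s·√3/2 = 13.95·√3/2 = 12.08
(b) Area = (√3/4)·s² = (√3/4)·13.95² = (√3/4)·194.602 = 84.27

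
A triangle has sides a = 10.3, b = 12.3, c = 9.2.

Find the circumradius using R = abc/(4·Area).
s = (a+b+c)/2 = 15.9
Area = √(s(s-a)(s-b)(s-c)) = √(15.9·5.6·3.6·6.7) = 46.3427
R = abc/(4·Area) = (10.3·12.3·9.2)/(4·46.3427) = 1165.548/185.3708 = 6.288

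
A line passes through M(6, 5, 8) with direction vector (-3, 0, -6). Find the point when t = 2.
P(2) = (6 + (-3)(2), 5 + 0(2), 8 + (-6)(2)) = (0, 5, -4)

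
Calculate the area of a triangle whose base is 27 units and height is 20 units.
Area = (1/2) * base * height
Area = (1/2) * 27 * 20
Area = 270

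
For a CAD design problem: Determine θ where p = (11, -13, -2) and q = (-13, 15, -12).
p·q = -314, |p|² = 294, |q|² = 538
cos θ = -314/√158172 ≈ -0.7895
θ ≈ 142.1°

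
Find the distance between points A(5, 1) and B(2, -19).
Using the distance formula: d = sqrt((x₂-x₁)² + (y₂-y₁)²)
dx = 2 - 5 = -3
dy = (-19) - 1 = -20
d = sqrt((-3)² + (-20)²) = sqrt(9 + 400) = sqrt(409) = 20.22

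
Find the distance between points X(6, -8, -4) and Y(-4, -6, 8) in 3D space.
d = √[(-10)² + (2)² + (12)²] = √248 = 15.75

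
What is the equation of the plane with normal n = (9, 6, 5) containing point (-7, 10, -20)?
d = n·P = (9)(-7) + (6)(10) + (5)(-20) = -103
Plane: 9x + 6y + 5z = -103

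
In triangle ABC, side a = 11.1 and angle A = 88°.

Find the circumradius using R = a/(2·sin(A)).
R = a/(2·sin(A)) = 11.1/(2·sin(88°))
R = 11.1/(2·0.999391) = 11.1/1.998782 = 5.553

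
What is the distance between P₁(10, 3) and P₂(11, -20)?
Using the distance formula: d = sqrt((x₂-x₁)² + (y₂-y₁)²)
dx = 11 - 10 = 1
dy = (-20) - 3 = -23
d = sqrt(1² + (-23)²) = sqrt(1 + 529) = sqrt(530) = 23.02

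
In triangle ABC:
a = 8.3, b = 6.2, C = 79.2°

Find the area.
Using A = ½ab·sin(C):
A = ½·8.3·6.2·sin(79.2°) = ½·51.46·0.982287 = 25.27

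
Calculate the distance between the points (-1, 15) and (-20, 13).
Using the distance formula: d = sqrt((x₂-x₁)² + (y₂-y₁)²)
dx = (-20) - (-1) = -19
dy = 13 - 15 = -2
d = sqrt((-19)² + (-2)²) = sqrt(361 + 4) = sqrt(365) = 19.10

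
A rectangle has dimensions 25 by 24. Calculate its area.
Area = length * width
Area = 25 * 24
Area = 600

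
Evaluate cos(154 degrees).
cos(154 degrees) = -0.8988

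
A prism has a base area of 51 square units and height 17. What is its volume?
Volume = base area * height
Volume = 51 * 17
Volume = 867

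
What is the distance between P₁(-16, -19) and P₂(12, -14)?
Using the distance formula: d = sqrt((x₂-x₁)² + (y₂-y₁)²)
dx = 12 - (-16) = 28
dy = (-14) - (-19) = 5
d = sqrt(28² + 5²) = sqrt(784 + 25) = sqrt(809) = 28.44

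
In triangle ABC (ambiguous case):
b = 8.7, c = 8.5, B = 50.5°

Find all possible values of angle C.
sin(C)/c = sin(B)/b  →  sin(C) = c·sin(B)/b = 8.5·sin(50.5°)/8.7 = 0.753886
C₁ = arcsin(0.753886) = 48.93°,  C₂ = 180° - C₁ = 131.07°
Check C₂: A = 180° - 50.5° - 131.07° = -1.57° ≤ 0, rejected
C = 48.93° (one solution)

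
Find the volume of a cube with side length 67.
Volume = s³
Volume = 67³
Volume = 300763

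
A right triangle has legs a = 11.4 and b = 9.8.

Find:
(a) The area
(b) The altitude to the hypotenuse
(a) Area = ½ab = ½·11.4·9.8 = 55.86
(b) Hypotenuse c = √(11.4² + 9.8²) = √226 = 15.0333
    Area = ½·c·h_c  →  h_c = 2·Area/c = 2·55.86/15.0333 = 7.432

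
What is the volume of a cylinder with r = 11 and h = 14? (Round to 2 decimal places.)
Volume = pi * r² * h
Volume = pi * 11² * 14
Volume = pi * 121 * 14
Volume = pi * 1694
Volume = 5321.86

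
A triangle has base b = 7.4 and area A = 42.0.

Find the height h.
A = ½bh  →  h = 2A/b
h = 2·42.0/7.4 = 11.35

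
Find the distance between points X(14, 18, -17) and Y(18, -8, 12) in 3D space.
d = √[(4)² + (-26)² + (29)²] = √1533 = 39.15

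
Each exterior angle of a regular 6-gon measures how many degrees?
Exterior angle of a regular n-gon = 360/n
Exterior angle = 360/6
Exterior angle = 60 degrees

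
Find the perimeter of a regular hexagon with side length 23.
Perimeter = number of sides * side length
Perimeter = 6 * 23
Perimeter = 138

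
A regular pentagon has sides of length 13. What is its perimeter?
Perimeter = number of sides * side length
Perimeter = 5 * 13
Perimeter = 65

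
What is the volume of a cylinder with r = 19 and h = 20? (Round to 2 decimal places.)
Volume = pi * r² * h
Volume = pi * 19² * 20
Volume = pi * 361 * 20
Volume = pi * 7220
Volume = 22682.30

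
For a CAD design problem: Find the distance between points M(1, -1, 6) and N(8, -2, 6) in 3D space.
d = √[(7)² + (-1)² + (0)²] = √50 = 7.071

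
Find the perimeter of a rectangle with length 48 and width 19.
Perimeter = 2 * (length + width)
Perimeter = 2 * (48 + 19)
Perimeter = 2 * 67
Perimeter = 134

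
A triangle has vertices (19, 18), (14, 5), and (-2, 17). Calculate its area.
Using the coordinate formula: Area = (1/2)|x₁(y₂-y₃) + x₂(y₃-y₁) + x₃(y₁-y₂)|
Area = (1/2)|19(5-17) + 14(17-18) + (-2)(18-5)|
Area = (1/2)|19*(-12) + 14*(-1) + (-2)*13|
Area = (1/2)|(-228) + (-14) + (-26)|
Area = (1/2)*268 = 134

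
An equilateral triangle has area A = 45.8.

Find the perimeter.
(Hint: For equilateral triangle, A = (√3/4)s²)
A = (√3/4)s²  →  s² = 4A/√3 = 4·45.8/√3 = 105.771
s = 10.2845
Perimeter = 3s = 30.85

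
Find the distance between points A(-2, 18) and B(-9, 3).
Using the distance formula: d = sqrt((x₂-x₁)² + (y₂-y₁)²)
dx = (-9) - (-2) = -7
dy = 3 - 18 = -15
d = sqrt((-7)² + (-15)²) = sqrt(49 + 225) = sqrt(274) = 16.55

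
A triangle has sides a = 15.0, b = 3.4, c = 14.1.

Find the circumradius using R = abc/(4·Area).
s = (a+b+c)/2 = 16.25
Area = √(s(s-a)(s-b)(s-c)) = √(16.25·1.25·12.85·2.15) = 23.6893
R = abc/(4·Area) = (15.0·3.4·14.1)/(4·23.6893) = 719.1/94.7572 = 7.589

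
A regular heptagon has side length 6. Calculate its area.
For a regular 7-gon with side length s = 6:
Apothem a = s / (2*tan(pi/7)) = 6 / (2*tan(pi/7)) ≈ 6.2296
Perimeter P = 7 * 6 = 42
Area = (1/2) * P * a = (1/2) * 42 * 6.2296 = 130.82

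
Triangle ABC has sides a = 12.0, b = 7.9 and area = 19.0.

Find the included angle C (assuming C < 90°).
Area = ½ab·sin(C)  →  sin(C) = 2·Area/(ab)
sin(C) = 2·19.0/(12.0·7.9) = 0.400844
C = arcsin(0.400844) = 23.63°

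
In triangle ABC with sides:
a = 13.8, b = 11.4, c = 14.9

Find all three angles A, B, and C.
By the law of cosines:
cos(A) = (b² + c² - a²)/(2bc) = 0.475480  →  A = 61.61°
cos(B) = (a² + c² - b²)/(2ac) = 0.686922  →  B = 46.61°
cos(C) = (a² + b² - c²)/(2ab) = 0.312707  →  C = 71.78°
Check: A + B + C = 180.0° ✓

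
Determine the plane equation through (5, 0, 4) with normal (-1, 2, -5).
d = n·P = (-1)(5) + (2)(0) + (-5)(4) = -25
Plane: -x + 2y - 5z = -25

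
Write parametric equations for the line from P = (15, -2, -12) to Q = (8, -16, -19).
Direction vector d = Q - P = (-7, -14, -7)
x = 15 - 7t, y = -2 - 14t, z = -12 - 7t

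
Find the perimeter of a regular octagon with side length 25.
Perimeter = number of sides * side length
Perimeter = 8 * 25
Perimeter = 200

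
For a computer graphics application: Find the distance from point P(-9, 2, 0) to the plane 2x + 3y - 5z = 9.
d = |2(-9) + 3(2) + (-5)(0) - (9)| / √(2² + 3² + (-5)²) = 21/√38 = 3.407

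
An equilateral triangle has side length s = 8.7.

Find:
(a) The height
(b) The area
(a) Height h = s·√3/2 = 8.7·√3/2 = 7.534
(b) Area = (√3/4)·s² = (√3/4)·8.7² = (√3/4)·75.69 = 32.77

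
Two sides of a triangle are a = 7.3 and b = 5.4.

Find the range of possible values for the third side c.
By the triangle inequality: |a - b| < c < a + b
|7.3 - 5.4| < c < 7.3 + 5.4
1.9 < c < 12.7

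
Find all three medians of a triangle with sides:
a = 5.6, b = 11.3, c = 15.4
Using m_x = ½√(2y² + 2z² - x²):
m_a = ½√(2·11.3² + 2·15.4² - 5.6²) = ½√698.34 = 13.21
m_b = ½√(2·5.6² + 2·15.4² - 11.3²) = ½√409.35 = 10.12
m_c = ½√(2·5.6² + 2·11.3² - 15.4²) = ½√80.94 = 4.498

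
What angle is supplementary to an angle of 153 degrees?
Supplementary angles sum to 180 degrees.
Other angle = 180 - 153
Other angle = 27 degrees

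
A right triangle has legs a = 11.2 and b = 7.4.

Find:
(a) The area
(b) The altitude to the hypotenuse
(a) Area = ½ab = ½·11.2·7.4 = 41.44
(b) Hypotenuse c = √(11.2² + 7.4²) = √180.2 = 13.4239
    Area = ½·c·h_c  →  h_c = 2·Area/c = 2·41.44/13.4239 = 6.174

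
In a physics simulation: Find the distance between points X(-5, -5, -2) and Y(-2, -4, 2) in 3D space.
d = √[(3)² + (1)² + (4)²] = √26 = 5.099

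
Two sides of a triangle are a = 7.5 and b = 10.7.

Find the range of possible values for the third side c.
By the triangle inequality: |a - b| < c < a + b
|7.5 - 10.7| < c < 7.5 + 10.7
3.2 < c < 18.2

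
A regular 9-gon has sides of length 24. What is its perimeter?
Perimeter = number of sides * side length
Perimeter = 9 * 24
Perimeter = 216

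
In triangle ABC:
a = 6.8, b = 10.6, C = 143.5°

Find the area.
Using A = ½ab·sin(C):
A = ½·6.8·10.6·sin(143.5°) = ½·72.08·0.594823 = 21.44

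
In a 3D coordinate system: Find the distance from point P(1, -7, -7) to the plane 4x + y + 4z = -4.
d = |4(1) + 1(-7) + 4(-7) - (-4)| / √(4² + 1² + 4²) = 27/√33 = 4.7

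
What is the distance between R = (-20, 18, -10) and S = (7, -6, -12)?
d = √[(27)² + (-24)² + (-2)²] = √1309 = 36.18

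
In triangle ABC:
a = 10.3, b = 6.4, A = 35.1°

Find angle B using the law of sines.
sin(B)/b = sin(A)/a
sin(B) = b·sin(A)/a = 6.4·sin(35.1°)/10.3 = 0.357285
B = arcsin(0.357285) = 20.93°  (b ≤ a, so B ≤ A and the acute solution is unique)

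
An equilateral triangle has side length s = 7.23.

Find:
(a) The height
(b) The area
(a) Height h = s·√3/2 = 7.23·√3/2 = 6.261
(b) Area = (√3/4)·s² = (√3/4)·7.23² = (√3/4)·52.2729 = 22.63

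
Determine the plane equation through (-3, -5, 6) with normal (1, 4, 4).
d = n·P = (1)(-3) + (4)(-5) + (4)(6) = 1
Plane: x + 4y + 4z = 1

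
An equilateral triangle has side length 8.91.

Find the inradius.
For an equilateral triangle, r = s/(2√3) where s is the side.
r = 8.91/(2√3) = 8.91/3.464102 = 2.572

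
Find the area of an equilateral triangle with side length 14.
Area = (sqrt(3)/4) * s²
Area = (sqrt(3)/4) * 14²
Area = (sqrt(3)/4) * 196
Area = 84.87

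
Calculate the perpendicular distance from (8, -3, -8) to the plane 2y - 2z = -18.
d = |0(8) + 2(-3) + (-2)(-8) - (-18)| / √(0² + 2² + (-2)²) = 28/√8 = 9.899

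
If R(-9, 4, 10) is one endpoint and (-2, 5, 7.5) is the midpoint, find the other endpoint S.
S = (2×(-2) - (-9), 2×5 - 4, 2×7.5 - 10) = (5, 6, 5)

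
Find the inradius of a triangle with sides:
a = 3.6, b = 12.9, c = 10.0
s = (a+b+c)/2 = (3.6+12.9+10.0)/2 = 13.25
Area = √(s(s-a)(s-b)(s-c)) = √(13.25·9.65·0.35·3.25) = 12.06
r = Area/s = 12.06/13.25 = 0.9102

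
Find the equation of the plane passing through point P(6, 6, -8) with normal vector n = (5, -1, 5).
d = n·P = (5)(6) + (-1)(6) + (5)(-8) = -16
Plane: 5x - y + 5z = -16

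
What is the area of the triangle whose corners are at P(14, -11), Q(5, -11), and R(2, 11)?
Using the coordinate formula: Area = (1/2)|x₁(y₂-y₃) + x₂(y₃-y₁) + x₃(y₁-y₂)|
Area = (1/2)|14((-11)-11) + 5(11-(-11)) + 2((-11)-(-11))|
Area = (1/2)|14*(-22) + 5*22 + 2*0|
Area = (1/2)|(-308) + 110 + 0|
Area = (1/2)*198 = 99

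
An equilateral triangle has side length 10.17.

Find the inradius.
For an equilateral triangle, r = s/(2√3) where s is the side.
r = 10.17/(2√3) = 10.17/3.464102 = 2.936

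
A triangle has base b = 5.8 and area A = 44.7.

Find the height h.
A = ½bh  →  h = 2A/b
h = 2·44.7/5.8 = 15.41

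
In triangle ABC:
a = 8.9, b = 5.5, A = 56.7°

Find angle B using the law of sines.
sin(B)/b = sin(A)/a
sin(B) = b·sin(A)/a = 5.5·sin(56.7°)/8.9 = 0.516510
B = arcsin(0.516510) = 31.1°  (b ≤ a, so B ≤ A and the acute solution is unique)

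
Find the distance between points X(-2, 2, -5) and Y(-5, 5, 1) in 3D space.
d = √[(-3)² + (3)² + (6)²] = √54 = 7.348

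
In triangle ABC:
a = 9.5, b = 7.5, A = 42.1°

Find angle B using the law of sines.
sin(B)/b = sin(A)/a
sin(B) = b·sin(A)/a = 7.5·sin(42.1°)/9.5 = 0.529284
B = arcsin(0.529284) = 31.96°  (b ≤ a, so B ≤ A and the acute solution is unique)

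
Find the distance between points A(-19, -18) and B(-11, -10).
Using the distance formula: d = sqrt((x₂-x₁)² + (y₂-y₁)²)
dx = (-11) - (-19) = 8
dy = (-10) - (-18) = 8
d = sqrt(8² + 8²) = sqrt(64 + 64) = sqrt(128) = 11.31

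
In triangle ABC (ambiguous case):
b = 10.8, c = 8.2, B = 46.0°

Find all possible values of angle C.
sin(C)/c = sin(B)/b  →  sin(C) = c·sin(B)/b = 8.2·sin(46.0°)/10.8 = 0.546165
C₁ = arcsin(0.546165) = 33.1°,  C₂ = 180° - C₁ = 146.9°
Check C₂: A = 180° - 46.0° - 146.9° = -12.9° ≤ 0, rejected
C = 33.1° (one solution)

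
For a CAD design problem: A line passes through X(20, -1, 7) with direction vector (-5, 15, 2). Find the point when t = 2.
P(2) = (20 + (-5)(2), -1 + 15(2), 7 + 2(2)) = (10, 29, 11)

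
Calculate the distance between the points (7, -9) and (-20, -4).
Using the distance formula: d = sqrt((x₂-x₁)² + (y₂-y₁)²)
dx = (-20) - 7 = -27
dy = (-4) - (-9) = 5
d = sqrt((-27)² + 5²) = sqrt(729 + 25) = sqrt(754) = 27.46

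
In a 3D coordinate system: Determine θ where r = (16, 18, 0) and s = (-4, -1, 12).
r·s = -82, |r|² = 580, |s|² = 161
cos θ = -82/√93380 ≈ -0.2683
θ ≈ 105.6°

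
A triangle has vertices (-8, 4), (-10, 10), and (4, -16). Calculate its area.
Using the coordinate formula: Area = (1/2)|x₁(y₂-y₃) + x₂(y₃-y₁) + x₃(y₁-y₂)|
Area = (1/2)|(-8)(10-(-16)) + (-10)((-16)-4) + 4(4-10)|
Area = (1/2)|(-8)*26 + (-10)*(-20) + 4*(-6)|
Area = (1/2)|(-208) + 200 + (-24)|
Area = (1/2)*32 = 16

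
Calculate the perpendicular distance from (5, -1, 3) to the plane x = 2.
d = |1(5) + 0(-1) + 0(3) - (2)| / √(1² + 0² + 0²) = 3/√1 = 3.0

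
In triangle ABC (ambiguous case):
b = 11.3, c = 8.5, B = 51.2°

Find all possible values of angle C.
sin(C)/c = sin(B)/b  →  sin(C) = c·sin(B)/b = 8.5·sin(51.2°)/11.3 = 0.586228
C₁ = arcsin(0.586228) = 35.89°,  C₂ = 180° - C₁ = 144.11°
Check C₂: A = 180° - 51.2° - 144.11° = -15.31° ≤ 0, rejected
C = 35.89° (one solution)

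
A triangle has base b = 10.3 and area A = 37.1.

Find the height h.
A = ½bh  →  h = 2A/b
h = 2·37.1/10.3 = 7.204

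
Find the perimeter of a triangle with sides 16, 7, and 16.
Perimeter = sum of all sides
Perimeter = 16 + 7 + 16
Perimeter = 39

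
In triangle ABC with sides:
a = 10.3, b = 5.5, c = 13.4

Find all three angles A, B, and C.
By the law of cosines:
cos(A) = (b² + c² - a²)/(2bc) = 0.703664  →  A = 45.28°
cos(B) = (a² + c² - b²)/(2ac) = 0.925228  →  B = 22.3°
cos(C) = (a² + b² - c²)/(2ab) = -0.381465  →  C = 112.4°
Check: A + B + C = 180.0° ✓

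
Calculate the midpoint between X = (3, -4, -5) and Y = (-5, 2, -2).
Midpoint = ((3-5)/2, (-4+2)/2, (-5-2)/2) = (-1, -1, -3.5)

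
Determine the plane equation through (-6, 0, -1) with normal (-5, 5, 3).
d = n·P = (-5)(-6) + (5)(0) + (3)(-1) = 27
Plane: -5x + 5y + 3z = 27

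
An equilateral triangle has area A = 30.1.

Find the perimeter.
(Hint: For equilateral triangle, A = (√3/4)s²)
A = (√3/4)s²  →  s² = 4A/√3 = 4·30.1/√3 = 69.513
s = 8.33744
Perimeter = 3s = 25.01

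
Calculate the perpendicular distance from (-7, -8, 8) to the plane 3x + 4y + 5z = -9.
d = |3(-7) + 4(-8) + 5(8) - (-9)| / √(3² + 4² + 5²) = 4/√50 = 0.5657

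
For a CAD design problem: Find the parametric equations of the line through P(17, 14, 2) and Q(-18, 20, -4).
Direction vector d = Q - P = (-35, 6, -6)
x = 17 - 35t, y = 14 + 6t, z = 2 - 6t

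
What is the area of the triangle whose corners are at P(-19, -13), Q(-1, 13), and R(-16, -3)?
Using the coordinate formula: Area = (1/2)|x₁(y₂-y₃) + x₂(y₃-y₁) + x₃(y₁-y₂)|
Area = (1/2)|(-19)(13-(-3)) + (-1)((-3)-(-13)) + (-16)((-13)-13)|
Area = (1/2)|(-19)*16 + (-1)*10 + (-16)*(-26)|
Area = (1/2)|(-304) + (-10) + 416|
Area = (1/2)*102 = 51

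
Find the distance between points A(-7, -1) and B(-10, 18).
Using the distance formula: d = sqrt((x₂-x₁)² + (y₂-y₁)²)
dx = (-10) - (-7) = -3
dy = 18 - (-1) = 19
d = sqrt((-3)² + 19²) = sqrt(9 + 361) = sqrt(370) = 19.24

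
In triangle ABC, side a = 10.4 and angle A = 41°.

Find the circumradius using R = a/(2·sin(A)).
R = a/(2·sin(A)) = 10.4/(2·sin(41°))
R = 10.4/(2·0.656059) = 10.4/1.312118 = 7.926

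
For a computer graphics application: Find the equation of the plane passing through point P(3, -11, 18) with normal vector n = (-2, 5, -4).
d = n·P = (-2)(3) + (5)(-11) + (-4)(18) = -133
Plane: -2x + 5y - 4z = -133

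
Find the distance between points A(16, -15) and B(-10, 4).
Using the distance formula: d = sqrt((x₂-x₁)² + (y₂-y₁)²)
dx = (-10) - 16 = -26
dy = 4 - (-15) = 19
d = sqrt((-26)² + 19²) = sqrt(676 + 361) = sqrt(1037) = 32.20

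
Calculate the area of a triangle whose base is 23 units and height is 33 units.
Area = (1/2) * base * height
Area = (1/2) * 23 * 33
Area = 379.50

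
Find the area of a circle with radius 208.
Area = pi * r²
Area = pi * 208²
Area = pi * 43264
Area = 135917.86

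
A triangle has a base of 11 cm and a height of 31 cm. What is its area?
Area = (1/2) * base * height
Area = (1/2) * 11 * 31
Area = 170.50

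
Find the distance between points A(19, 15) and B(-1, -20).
Using the distance formula: d = sqrt((x₂-x₁)² + (y₂-y₁)²)
dx = (-1) - 19 = -20
dy = (-20) - 15 = -35
d = sqrt((-20)² + (-35)²) = sqrt(400 + 1225) = sqrt(1625) = 40.31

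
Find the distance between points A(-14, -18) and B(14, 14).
Using the distance formula: d = sqrt((x₂-x₁)² + (y₂-y₁)²)
dx = 14 - (-14) = 28
dy = 14 - (-18) = 32
d = sqrt(28² + 32²) = sqrt(784 + 1024) = sqrt(1808) = 42.52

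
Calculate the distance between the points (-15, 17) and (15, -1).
Using the distance formula: d = sqrt((x₂-x₁)² + (y₂-y₁)²)
dx = 15 - (-15) = 30
dy = (-1) - 17 = -18
d = sqrt(30² + (-18)²) = sqrt(900 + 324) = sqrt(1224) = 34.99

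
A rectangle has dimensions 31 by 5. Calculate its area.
Area = length * width
Area = 31 * 5
Area = 155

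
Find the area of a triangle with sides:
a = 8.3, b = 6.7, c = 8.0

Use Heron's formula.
s = (a+b+c)/2 = (8.3+6.7+8.0)/2 = 11.5
A = √(s(s-a)(s-b)(s-c)) = √(11.5·3.2·4.8·3.5)
A = √618.24 = 24.86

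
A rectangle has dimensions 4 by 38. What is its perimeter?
Perimeter = 2 * (length + width)
Perimeter = 2 * (4 + 38)
Perimeter = 2 * 42
Perimeter = 84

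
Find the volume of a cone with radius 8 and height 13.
Volume = (1/3) * pi * r² * h
Volume = (1/3) * pi * 8² * 13
Volume = (1/3) * pi * 64 * 13
Volume = (1/3) * pi * 832
Volume = 871.27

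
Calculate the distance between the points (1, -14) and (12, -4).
Using the distance formula: d = sqrt((x₂-x₁)² + (y₂-y₁)²)
dx = 12 - 1 = 11
dy = (-4) - (-14) = 10
d = sqrt(11² + 10²) = sqrt(121 + 100) = sqrt(221) = 14.87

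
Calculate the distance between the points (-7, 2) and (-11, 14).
Using the distance formula: d = sqrt((x₂-x₁)² + (y₂-y₁)²)
dx = (-11) - (-7) = -4
dy = 14 - 2 = 12
d = sqrt((-4)² + 12²) = sqrt(16 + 144) = sqrt(160) = 12.65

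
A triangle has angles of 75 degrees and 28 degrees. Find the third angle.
Sum of angles in a triangle = 180 degrees
Third angle = 180 - 75 - 28
Third angle = 77 degrees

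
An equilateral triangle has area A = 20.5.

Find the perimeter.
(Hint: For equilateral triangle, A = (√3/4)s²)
A = (√3/4)s²  →  s² = 4A/√3 = 4·20.5/√3 = 47.3427
s = 6.8806
Perimeter = 3s = 20.64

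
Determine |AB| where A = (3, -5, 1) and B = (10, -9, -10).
d = √[(7)² + (-4)² + (-11)²] = √186 = 13.64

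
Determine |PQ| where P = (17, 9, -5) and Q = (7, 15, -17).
d = √[(-10)² + (6)² + (-12)²] = √280 = 16.73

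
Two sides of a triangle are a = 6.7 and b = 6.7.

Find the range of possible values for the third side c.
By the triangle inequality: |a - b| < c < a + b
|6.7 - 6.7| < c < 6.7 + 6.7
0 < c < 13.4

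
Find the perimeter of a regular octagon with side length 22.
Perimeter = number of sides * side length
Perimeter = 8 * 22
Perimeter = 176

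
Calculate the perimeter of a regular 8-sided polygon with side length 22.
Perimeter = number of sides * side length
Perimeter = 8 * 22
Perimeter = 176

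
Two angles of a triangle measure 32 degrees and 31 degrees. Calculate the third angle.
Sum of angles in a triangle = 180 degrees
Third angle = 180 - 32 - 31
Third angle = 117 degrees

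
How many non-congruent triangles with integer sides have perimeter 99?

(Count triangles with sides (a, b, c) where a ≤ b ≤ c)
With a ≤ b ≤ c and a + b + c = 99, the triangle inequality a + b > c gives c < 99/2, so c ≤ 49.
Iterate a from 1 to ⌊p/3⌋ = 33; for each a, b ranges from a to ⌊(p−a)/2⌋ with c = p − a − b, keeping only c ≥ b.
Triples: (1, 49, 49), (2, 48, 49), (3, 47, 49), …
Count = 217 triangles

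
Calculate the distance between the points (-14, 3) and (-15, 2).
Using the distance formula: d = sqrt((x₂-x₁)² + (y₂-y₁)²)
dx = (-15) - (-14) = -1
dy = 2 - 3 = -1
d = sqrt((-1)² + (-1)²) = sqrt(1 + 1) = sqrt(2) = 1.41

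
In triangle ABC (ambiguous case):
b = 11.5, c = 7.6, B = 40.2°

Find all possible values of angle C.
sin(C)/c = sin(B)/b  →  sin(C) = c·sin(B)/b = 7.6·sin(40.2°)/11.5 = 0.426563
C₁ = arcsin(0.426563) = 25.25°,  C₂ = 180° - C₁ = 154.75°
Check C₂: A = 180° - 40.2° - 154.75° = -14.95° ≤ 0, rejected
C = 25.25° (one solution)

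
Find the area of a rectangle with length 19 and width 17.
Area = length * width
Area = 19 * 17
Area = 323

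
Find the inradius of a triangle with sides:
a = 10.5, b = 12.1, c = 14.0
s = (a+b+c)/2 = (10.5+12.1+14.0)/2 = 18.3
Area = √(s(s-a)(s-b)(s-c)) = √(18.3·7.8·6.2·4.3) = 61.6883
r = Area/s = 61.6883/18.3 = 3.371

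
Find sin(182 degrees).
sin(182 degrees) = -0.0349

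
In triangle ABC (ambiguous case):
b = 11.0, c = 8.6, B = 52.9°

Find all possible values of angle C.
sin(C)/c = sin(B)/b  →  sin(C) = c·sin(B)/b = 8.6·sin(52.9°)/11.0 = 0.623566
C₁ = arcsin(0.623566) = 38.58°,  C₂ = 180° - C₁ = 141.42°
Check C₂: A = 180° - 52.9° - 141.42° = -14.32° ≤ 0, rejected
C = 38.58° (one solution)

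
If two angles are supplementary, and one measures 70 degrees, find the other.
Supplementary angles sum to 180 degrees.
Other angle = 180 - 70
Other angle = 110 degrees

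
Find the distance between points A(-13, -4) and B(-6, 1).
Using the distance formula: d = sqrt((x₂-x₁)² + (y₂-y₁)²)
dx = (-6) - (-13) = 7
dy = 1 - (-4) = 5
d = sqrt(7² + 5²) = sqrt(49 + 25) = sqrt(74) = 8.60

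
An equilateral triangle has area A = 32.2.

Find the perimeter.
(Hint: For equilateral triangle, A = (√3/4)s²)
A = (√3/4)s²  →  s² = 4A/√3 = 4·32.2/√3 = 74.3627
s = 8.62338
Perimeter = 3s = 25.87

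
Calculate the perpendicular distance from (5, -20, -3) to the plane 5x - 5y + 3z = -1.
d = |5(5) + (-5)(-20) + 3(-3) - (-1)| / √(5² + (-5)² + 3²) = 117/√59 = 15.23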